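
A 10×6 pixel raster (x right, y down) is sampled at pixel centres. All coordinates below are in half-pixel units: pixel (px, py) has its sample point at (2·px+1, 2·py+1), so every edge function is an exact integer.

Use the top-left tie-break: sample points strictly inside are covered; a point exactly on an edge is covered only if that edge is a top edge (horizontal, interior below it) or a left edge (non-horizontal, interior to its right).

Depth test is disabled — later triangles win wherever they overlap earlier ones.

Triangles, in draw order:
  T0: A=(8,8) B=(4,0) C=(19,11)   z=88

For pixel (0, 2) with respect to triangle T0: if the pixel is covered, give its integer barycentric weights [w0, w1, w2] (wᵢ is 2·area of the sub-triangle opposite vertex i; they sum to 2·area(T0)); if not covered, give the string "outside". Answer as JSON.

T0:
  2·area = 76
  edge (8, 8)→(4, 0): d=(-4,-8) top-left  bias=+0
  edge (4, 0)→(19, 11): d=(15,11) right/bottom  bias=-1
  edge (19, 11)→(8, 8): d=(-11,-3) top-left  bias=+0
    (2,0)@(5, 1): e=[4,4,68] → █
    (3,0)@(7, 1): e=[20,-18,74] → ·
    (2,1)@(5, 3): e=[-4,34,46] → ·
    (3,1)@(7, 3): e=[12,12,52] → █
    (4,1)@(9, 3): e=[28,-10,58] → ·
    (3,2)@(7, 5): e=[4,42,30] → █
    (4,2)@(9, 5): e=[20,20,36] → █
    (5,2)@(11, 5): e=[36,-2,42] → ·
    (3,3)@(7, 7): e=[-4,72,8] → ·
    (4,3)@(9, 7): e=[12,50,14] → █
    (5,3)@(11, 7): e=[28,28,20] → █
    (6,3)@(13, 7): e=[44,6,26] → █
    (9,5)@(19, 11): e=[76,0,0] → ·  [on edge]
  covered (9 px):
    · · █ · · · · · · ·
    · · · █ · · · · · ·
    · · · █ █ · · · · ·
    · · · · █ █ █ · · ·
    · · · · · · █ █ · ·
    · · · · · · · · · ·

Final: "outside"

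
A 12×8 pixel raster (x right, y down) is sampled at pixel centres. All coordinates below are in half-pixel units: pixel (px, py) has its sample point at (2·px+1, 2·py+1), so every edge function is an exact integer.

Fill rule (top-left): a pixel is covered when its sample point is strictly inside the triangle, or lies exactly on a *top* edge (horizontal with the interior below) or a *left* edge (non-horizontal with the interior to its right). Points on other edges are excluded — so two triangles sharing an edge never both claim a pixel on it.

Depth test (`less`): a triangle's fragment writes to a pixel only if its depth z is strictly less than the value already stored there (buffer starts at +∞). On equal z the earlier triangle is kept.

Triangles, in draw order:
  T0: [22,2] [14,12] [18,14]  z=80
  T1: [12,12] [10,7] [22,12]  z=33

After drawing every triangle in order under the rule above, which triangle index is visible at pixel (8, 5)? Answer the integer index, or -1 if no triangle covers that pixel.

T0:
  2·area = 56  (B↔C swapped to make it positive)
  edge (22, 2)→(18, 14): d=(-4,12) right/bottom  bias=-1
  edge (18, 14)→(14, 12): d=(-4,-2) top-left  bias=+0
  edge (14, 12)→(22, 2): d=(8,-10) top-left  bias=+0
    (10,2)@(21, 5): e=[0,42,14] → ·  [on edge]
    (9,3)@(19, 7): e=[16,30,10] → #
    (10,3)@(21, 7): e=[-8,34,30] → ·
    (8,4)@(17, 9): e=[32,18,6] → #
    (10,4)@(21, 9): e=[-16,26,46] → ·
    (7,5)@(15, 11): e=[48,6,2] → #
    (9,5)@(19, 11): e=[0,14,42] → ·  [on edge]
    (7,6)@(15, 13): e=[40,-2,18] → ·
    (8,6)@(17, 13): e=[16,2,38] → #
    (9,6)@(19, 13): e=[-8,6,58] → ·
    (8,7)@(17, 15): e=[8,-6,54] → ·
  covered (6 px):
    · · · · · · · · · · · ·
    · · · · · · · · · · · ·
    · · · · · · · · · · · ·
    · · · · · · · · · # · ·
    · · · · · · · · # # · ·
    · · · · · · · # # · · ·
    · · · · · · · · # · · ·
    · · · · · · · · · · · ·
T1:
  2·area = 50
  edge (12, 12)→(10, 7): d=(-2,-5) top-left  bias=+0
  edge (10, 7)→(22, 12): d=(12,5) right/bottom  bias=-1
  edge (22, 12)→(12, 12): d=(-10,0) right/bottom  bias=-1
    (5,4)@(11, 9): e=[1,19,30] → #
    (6,4)@(13, 9): e=[11,9,30] → #
    (7,4)@(15, 9): e=[21,-1,30] → ·
    (5,5)@(11, 11): e=[-3,43,10] → ·
    (6,5)@(13, 11): e=[7,33,10] → #
    (7,5)@(15, 11): e=[17,23,10] → #
    (8,5)@(17, 11): e=[27,13,10] → #
    (9,5)@(19, 11): e=[37,3,10] → #
    (10,5)@(21, 11): e=[47,-7,10] → ·
    (6,6)@(13, 13): e=[3,57,-10] → ·
    (7,6)@(15, 13): e=[13,47,-10] → ·
    (8,6)@(17, 13): e=[23,37,-10] → ·
  covered (6 px):
    · · · · · · · · · · · ·
    · · · · · · · · · · · ·
    · · · · · · · · · · · ·
    · · · · · · · · · · · ·
    · · · · · # # · · · · ·
    · · · · · · # # # # · ·
    · · · · · · · · · · · ·
    · · · · · · · · · · · ·

Z-buffer (winner per pixel, '.' = empty):
  . . . . . . . . . . . .
  . . . . . . . . . . . .
  . . . . . . . . . . . .
  . . . . . . . . . 0 . .
  . . . . . 1 1 . 0 0 . .
  . . . . . . 1 1 1 1 . .
  . . . . . . . . 0 . . .
  . . . . . . . . . . . .

Final: 1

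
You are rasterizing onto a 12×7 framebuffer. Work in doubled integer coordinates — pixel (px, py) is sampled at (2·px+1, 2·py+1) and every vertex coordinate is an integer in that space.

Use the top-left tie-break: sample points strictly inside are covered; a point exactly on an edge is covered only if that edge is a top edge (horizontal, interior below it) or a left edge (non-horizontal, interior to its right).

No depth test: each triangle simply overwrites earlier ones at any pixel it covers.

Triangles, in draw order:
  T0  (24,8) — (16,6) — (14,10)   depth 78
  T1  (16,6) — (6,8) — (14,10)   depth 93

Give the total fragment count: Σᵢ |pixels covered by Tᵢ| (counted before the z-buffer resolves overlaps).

T0:
  2·area = 36  (B↔C swapped to make it positive)
  edge (24, 8)→(14, 10): d=(-10,2) right/bottom  bias=-1
  edge (14, 10)→(16, 6): d=(2,-4) top-left  bias=+0
  edge (16, 6)→(24, 8): d=(8,2) right/bottom  bias=-1
    (8,3)@(17, 7): e=[24,6,6] → █
    (9,3)@(19, 7): e=[20,14,2] → █
    (10,3)@(21, 7): e=[16,22,-2] → ·
    (7,4)@(15, 9): e=[8,2,26] → █
    (9,4)@(19, 9): e=[0,18,18] → ·  [on edge]
    (4,5)@(9, 11): e=[0,-18,54] → ·  [on edge]
    (7,5)@(15, 11): e=[-12,6,42] → ·
    (8,5)@(17, 11): e=[-16,14,38] → ·
  covered (4 px):
    · · · · · · · · · · · ·
    · · · · · · · · · · · ·
    · · · · · · · · · · · ·
    · · · · · · · · █ █ · ·
    · · · · · · · █ █ · · ·
    · · · · · · · · · · · ·
    · · · · · · · · · · · ·
T1:
  2·area = 36  (B↔C swapped to make it positive)
  edge (16, 6)→(14, 10): d=(-2,4) right/bottom  bias=-1
  edge (14, 10)→(6, 8): d=(-8,-2) top-left  bias=+0
  edge (6, 8)→(16, 6): d=(10,-2) top-left  bias=+0
    (10,2)@(21, 5): e=[-18,54,0] → ·  [on edge]
    (5,3)@(11, 7): e=[18,18,0] → █  [on edge]
    (6,3)@(13, 7): e=[10,22,4] → █
    (7,3)@(15, 7): e=[2,26,8] → █
    (8,3)@(17, 7): e=[-6,30,12] → ·
    (0,4)@(1, 9): e=[54,-18,0] → ·  [on edge]
    (5,4)@(11, 9): e=[14,2,20] → █
    (7,4)@(15, 9): e=[-2,10,28] → ·
    (5,5)@(11, 11): e=[10,-14,40] → ·
    (6,5)@(13, 11): e=[2,-10,44] → ·
  covered (5 px):
    · · · · · · · · · · · ·
    · · · · · · · · · · · ·
    · · · · · · · · · · · ·
    · · · · · █ █ █ · · · ·
    · · · · · █ █ · · · · ·
    · · · · · · · · · · · ·
    · · · · · · · · · · · ·

Result: 9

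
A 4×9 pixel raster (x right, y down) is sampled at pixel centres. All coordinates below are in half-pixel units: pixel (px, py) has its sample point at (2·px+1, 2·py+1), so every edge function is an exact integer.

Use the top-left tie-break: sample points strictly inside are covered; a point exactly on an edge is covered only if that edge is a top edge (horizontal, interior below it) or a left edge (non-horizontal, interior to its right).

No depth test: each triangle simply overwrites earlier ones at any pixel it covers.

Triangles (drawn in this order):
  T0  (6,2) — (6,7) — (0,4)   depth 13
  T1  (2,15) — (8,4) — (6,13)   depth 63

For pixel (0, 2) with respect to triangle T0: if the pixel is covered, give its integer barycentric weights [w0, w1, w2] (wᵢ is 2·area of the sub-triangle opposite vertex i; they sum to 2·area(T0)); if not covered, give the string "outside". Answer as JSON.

T0:
  2·area = 30
  edge (6, 2)→(6, 7): d=(0,5) right/bottom  bias=-1
  edge (6, 7)→(0, 4): d=(-6,-3) top-left  bias=+0
  edge (0, 4)→(6, 2): d=(6,-2) top-left  bias=+0
    (1,1)@(3, 3): e=[15,15,0] → X  [on edge]
    (2,1)@(5, 3): e=[5,21,4] → X
    (3,1)@(7, 3): e=[-5,27,8] → .
    (1,2)@(3, 5): e=[15,3,12] → X
    (3,2)@(7, 5): e=[-5,15,20] → .
    (1,3)@(3, 7): e=[15,-9,24] → .
    (2,3)@(5, 7): e=[5,-3,28] → .
  covered (4 px):
    . . . .
    . X X .
    . X X .
    . . . .
    . . . .
    . . . .
    . . . .
    . . . .
    . . . .
T1:
  2·area = 32
  edge (2, 15)→(8, 4): d=(6,-11) top-left  bias=+0
  edge (8, 4)→(6, 13): d=(-2,9) right/bottom  bias=-1
  edge (6, 13)→(2, 15): d=(-4,2) right/bottom  bias=-1
    (3,3)@(7, 7): e=[7,3,22] → X
    (3,4)@(7, 9): e=[19,-1,14] → .
    (2,5)@(5, 11): e=[9,13,10] → X
    (3,5)@(7, 11): e=[31,-5,6] → .
    (2,6)@(5, 13): e=[21,9,2] → X
    (3,6)@(7, 13): e=[43,-9,-2] → .
    (2,7)@(5, 15): e=[33,5,-6] → .
  covered (3 px):
    . . . .
    . . . .
    . . . .
    . . . X
    . . . .
    . . X .
    . . X .
    . . . .
    . . . .

Result: "outside"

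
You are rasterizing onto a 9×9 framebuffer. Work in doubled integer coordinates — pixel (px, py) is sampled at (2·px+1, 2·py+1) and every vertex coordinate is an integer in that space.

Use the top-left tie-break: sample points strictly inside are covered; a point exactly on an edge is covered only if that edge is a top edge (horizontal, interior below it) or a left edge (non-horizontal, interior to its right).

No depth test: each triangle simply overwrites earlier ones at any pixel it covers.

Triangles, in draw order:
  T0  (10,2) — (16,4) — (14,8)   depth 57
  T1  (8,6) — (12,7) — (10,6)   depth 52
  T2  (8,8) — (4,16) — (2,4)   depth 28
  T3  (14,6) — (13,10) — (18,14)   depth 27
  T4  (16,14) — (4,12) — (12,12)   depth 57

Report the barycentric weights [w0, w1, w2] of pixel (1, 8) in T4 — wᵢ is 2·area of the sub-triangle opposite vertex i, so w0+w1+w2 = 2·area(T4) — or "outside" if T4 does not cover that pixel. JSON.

T0:
  2·area = 28
  edge (10, 2)→(16, 4): d=(6,2) right/bottom  bias=-1
  edge (16, 4)→(14, 8): d=(-2,4) right/bottom  bias=-1
  edge (14, 8)→(10, 2): d=(-4,-6) top-left  bias=+0
    (3,0)@(7, 1): e=[0,42,-14] → ·  [on edge]
    (5,1)@(11, 3): e=[4,22,2] → #
    (6,1)@(13, 3): e=[0,14,14] → ·  [on edge]
    (5,2)@(11, 5): e=[16,18,-6] → ·
    (6,2)@(13, 5): e=[12,10,6] → #
    (7,2)@(15, 5): e=[8,2,18] → #
    (8,2)@(17, 5): e=[4,-6,30] → ·
    (6,3)@(13, 7): e=[24,6,-2] → ·
    (7,3)@(15, 7): e=[20,-2,10] → ·
  covered (3 px):
    · · · · · · · · ·
    · · · · · # · · ·
    · · · · · · # # ·
    · · · · · · · · ·
    · · · · · · · · ·
    · · · · · · · · ·
    · · · · · · · · ·
    · · · · · · · · ·
    · · · · · · · · ·
T1:
  2·area = 2  (B↔C swapped to make it positive)
  edge (8, 6)→(10, 6): d=(2,0) top-left  bias=+0
  edge (10, 6)→(12, 7): d=(2,1) right/bottom  bias=-1
  edge (12, 7)→(8, 6): d=(-4,-1) top-left  bias=+0
  covered (0 px):
    · · · · · · · · ·
    · · · · · · · · ·
    · · · · · · · · ·
    · · · · · · · · ·
    · · · · · · · · ·
    · · · · · · · · ·
    · · · · · · · · ·
    · · · · · · · · ·
    · · · · · · · · ·
T2:
  2·area = 64
  edge (8, 8)→(4, 16): d=(-4,8) right/bottom  bias=-1
  edge (4, 16)→(2, 4): d=(-2,-12) top-left  bias=+0
  edge (2, 4)→(8, 8): d=(6,4) right/bottom  bias=-1
    (1,2)@(3, 5): e=[52,10,2] → #
    (2,2)@(5, 5): e=[36,34,-6] → ·
    (1,3)@(3, 7): e=[44,6,14] → #
    (2,3)@(5, 7): e=[28,30,6] → #
    (3,3)@(7, 7): e=[12,54,-2] → ·
    (1,4)@(3, 9): e=[36,2,26] → #
    (3,4)@(7, 9): e=[4,50,10] → #
    (4,4)@(9, 9): e=[-12,74,2] → ·
    (1,5)@(3, 11): e=[28,-2,38] → ·
    (2,5)@(5, 11): e=[12,22,30] → #
    (3,5)@(7, 11): e=[-4,46,22] → ·
    (2,6)@(5, 13): e=[4,18,42] → #
  covered (8 px):
    · · · · · · · · ·
    · · · · · · · · ·
    · # · · · · · · ·
    · # # · · · · · ·
    · # # # · · · · ·
    · · # · · · · · ·
    · · # · · · · · ·
    · · · · · · · · ·
    · · · · · · · · ·
T3:
  2·area = 24  (B↔C swapped to make it positive)
  edge (14, 6)→(18, 14): d=(4,8) right/bottom  bias=-1
  edge (18, 14)→(13, 10): d=(-5,-4) top-left  bias=+0
  edge (13, 10)→(14, 6): d=(1,-4) top-left  bias=+0
    (7,4)@(15, 9): e=[4,13,7] → #
    (8,4)@(17, 9): e=[-12,21,15] → ·
    (7,5)@(15, 11): e=[12,3,9] → #
    (8,5)@(17, 11): e=[-4,11,17] → ·
    (7,6)@(15, 13): e=[20,-7,11] → ·
    (8,6)@(17, 13): e=[4,1,19] → #
    (8,7)@(17, 15): e=[12,-9,21] → ·
  covered (3 px):
    · · · · · · · · ·
    · · · · · · · · ·
    · · · · · · · · ·
    · · · · · · · · ·
    · · · · · · · # ·
    · · · · · · · # ·
    · · · · · · · · #
    · · · · · · · · ·
    · · · · · · · · ·
T4:
  2·area = 16
  edge (16, 14)→(4, 12): d=(-12,-2) top-left  bias=+0
  edge (4, 12)→(12, 12): d=(8,0) top-left  bias=+0
  edge (12, 12)→(16, 14): d=(4,2) right/bottom  bias=-1
    (5,6)@(11, 13): e=[2,8,6] → #
    (6,6)@(13, 13): e=[6,8,2] → #
    (7,6)@(15, 13): e=[10,8,-2] → ·
    (5,7)@(11, 15): e=[-22,24,14] → ·
    (6,7)@(13, 15): e=[-18,24,10] → ·
  covered (2 px):
    · · · · · · · · ·
    · · · · · · · · ·
    · · · · · · · · ·
    · · · · · · · · ·
    · · · · · · · · ·
    · · · · · · · · ·
    · · · · · # # · ·
    · · · · · · · · ·
    · · · · · · · · ·

Result: "outside"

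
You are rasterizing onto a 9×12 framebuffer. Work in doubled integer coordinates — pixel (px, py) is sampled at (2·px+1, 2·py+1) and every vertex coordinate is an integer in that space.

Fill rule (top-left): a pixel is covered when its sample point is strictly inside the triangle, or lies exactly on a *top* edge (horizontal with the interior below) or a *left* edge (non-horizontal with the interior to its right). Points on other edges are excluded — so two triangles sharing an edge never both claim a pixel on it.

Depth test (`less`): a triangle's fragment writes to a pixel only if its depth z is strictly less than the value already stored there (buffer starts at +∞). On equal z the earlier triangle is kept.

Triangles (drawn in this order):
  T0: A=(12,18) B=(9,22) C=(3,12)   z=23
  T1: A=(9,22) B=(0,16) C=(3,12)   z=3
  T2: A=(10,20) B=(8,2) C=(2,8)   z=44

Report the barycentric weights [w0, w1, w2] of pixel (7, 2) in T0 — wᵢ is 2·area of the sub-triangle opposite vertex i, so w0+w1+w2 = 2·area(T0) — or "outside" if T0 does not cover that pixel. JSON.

T0:
  2·area = 54
  edge (12, 18)→(9, 22): d=(-3,4) right/bottom  bias=-1
  edge (9, 22)→(3, 12): d=(-6,-10) top-left  bias=+0
  edge (3, 12)→(12, 18): d=(9,6) right/bottom  bias=-1
    (2,7)@(5, 15): e=[37,2,15] → #
    (3,7)@(7, 15): e=[29,22,3] → #
    (4,7)@(9, 15): e=[21,42,-9] → ·
    (2,8)@(5, 17): e=[31,-10,33] → ·
    (3,8)@(7, 17): e=[23,10,21] → #
    (4,8)@(9, 17): e=[15,30,9] → #
    (5,8)@(11, 17): e=[7,50,-3] → ·
    (3,9)@(7, 19): e=[17,-2,39] → ·
    (4,9)@(9, 19): e=[9,18,27] → #
    (5,9)@(11, 19): e=[1,38,15] → #
    (6,9)@(13, 19): e=[-7,58,3] → ·
    (4,10)@(9, 21): e=[3,6,45] → #
  covered (7 px):
    · · · · · · · · ·
    · · · · · · · · ·
    · · · · · · · · ·
    · · · · · · · · ·
    · · · · · · · · ·
    · · · · · · · · ·
    · · · · · · · · ·
    · · # # · · · · ·
    · · · # # · · · ·
    · · · · # # · · ·
    · · · · # · · · ·
    · · · · · · · · ·
T1:
  2·area = 54
  edge (9, 22)→(0, 16): d=(-9,-6) top-left  bias=+0
  edge (0, 16)→(3, 12): d=(3,-4) top-left  bias=+0
  edge (3, 12)→(9, 22): d=(6,10) right/bottom  bias=-1
    (1,6)@(3, 13): e=[45,3,6] → #
    (2,6)@(5, 13): e=[57,11,-14] → ·
    (0,7)@(1, 15): e=[15,1,38] → #
    (2,7)@(5, 15): e=[39,17,-2] → ·
    (0,8)@(1, 17): e=[-3,7,50] → ·
    (1,8)@(3, 17): e=[9,15,30] → #
    (2,8)@(5, 17): e=[21,23,10] → #
    (3,8)@(7, 17): e=[33,31,-10] → ·
    (1,9)@(3, 19): e=[-9,21,42] → ·
    (2,9)@(5, 19): e=[3,29,22] → #
    (3,9)@(7, 19): e=[15,37,2] → #
    (4,9)@(9, 19): e=[27,45,-18] → ·
  covered (7 px):
    · · · · · · · · ·
    · · · · · · · · ·
    · · · · · · · · ·
    · · · · · · · · ·
    · · · · · · · · ·
    · · · · · · · · ·
    · # · · · · · · ·
    # # · · · · · · ·
    · # # · · · · · ·
    · · # # · · · · ·
    · · · · · · · · ·
    · · · · · · · · ·
T2:
  2·area = 120  (B↔C swapped to make it positive)
  edge (10, 20)→(2, 8): d=(-8,-12) top-left  bias=+0
  edge (2, 8)→(8, 2): d=(6,-6) top-left  bias=+0
  edge (8, 2)→(10, 20): d=(2,18) right/bottom  bias=-1
    (4,0)@(9, 1): e=[140,0,-20] → ·  [on edge]
    (3,1)@(7, 3): e=[100,0,20] → #  [on edge]
    (4,1)@(9, 3): e=[124,12,-16] → ·
    (2,2)@(5, 5): e=[60,0,60] → #  [on edge]
    (4,2)@(9, 5): e=[108,24,-12] → ·
    (1,3)@(3, 7): e=[20,0,100] → #  [on edge]
    (4,3)@(9, 7): e=[92,36,-8] → ·
    (0,4)@(1, 9): e=[-20,0,140] → ·  [on edge]
    (1,4)@(3, 9): e=[4,12,104] → #
    (4,4)@(9, 9): e=[76,48,-4] → ·
    (1,5)@(3, 11): e=[-12,24,108] → ·
    (2,5)@(5, 11): e=[12,36,72] → #
    (4,5)@(9, 11): e=[60,60,0] → ·  [on edge]
  covered (16 px):
    · · · · · · · · ·
    · · · # · · · · ·
    · · # # · · · · ·
    · # # # · · · · ·
    · # # # · · · · ·
    · · # # · · · · ·
    · · · # # · · · ·
    · · · # # · · · ·
    · · · · # · · · ·
    · · · · · · · · ·
    · · · · · · · · ·
    · · · · · · · · ·

Result: "outside"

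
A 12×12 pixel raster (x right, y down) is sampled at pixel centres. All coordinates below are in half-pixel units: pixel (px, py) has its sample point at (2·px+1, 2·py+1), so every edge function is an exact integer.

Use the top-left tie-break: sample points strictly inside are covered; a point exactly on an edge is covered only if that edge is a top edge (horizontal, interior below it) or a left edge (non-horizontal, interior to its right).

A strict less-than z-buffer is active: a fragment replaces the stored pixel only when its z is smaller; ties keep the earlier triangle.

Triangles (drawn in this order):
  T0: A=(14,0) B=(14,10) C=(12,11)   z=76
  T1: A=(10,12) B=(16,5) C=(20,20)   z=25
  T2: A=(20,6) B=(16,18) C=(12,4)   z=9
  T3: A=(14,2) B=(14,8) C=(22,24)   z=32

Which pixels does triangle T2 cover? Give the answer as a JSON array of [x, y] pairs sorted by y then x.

T0:
  2·area = 20
  edge (14, 0)→(14, 10): d=(0,10) right/bottom  bias=-1
  edge (14, 10)→(12, 11): d=(-2,1) right/bottom  bias=-1
  edge (12, 11)→(14, 0): d=(2,-11) top-left  bias=+0
    (6,3)@(13, 7): e=[10,7,3] → X
    (7,3)@(15, 7): e=[-10,5,25] → .
    (6,4)@(13, 9): e=[10,3,7] → X
    (7,4)@(15, 9): e=[-10,1,29] → .
    (6,5)@(13, 11): e=[10,-1,11] → .
  covered (2 px):
    . . . . . . . . . . . .
    . . . . . . . . . . . .
    . . . . . . . . . . . .
    . . . . . . X . . . . .
    . . . . . . X . . . . .
    . . . . . . . . . . . .
    . . . . . . . . . . . .
    . . . . . . . . . . . .
    . . . . . . . . . . . .
    . . . . . . . . . . . .
    . . . . . . . . . . . .
    . . . . . . . . . . . .
T1:
  2·area = 118
  edge (10, 12)→(16, 5): d=(6,-7) top-left  bias=+0
  edge (16, 5)→(20, 20): d=(4,15) right/bottom  bias=-1
  edge (20, 20)→(10, 12): d=(-10,-8) top-left  bias=+0
    (7,3)@(15, 7): e=[5,23,90] → X
    (8,3)@(17, 7): e=[19,-7,106] → .
    (6,4)@(13, 9): e=[3,61,54] → X
    (8,4)@(17, 9): e=[31,1,86] → X
    (9,4)@(19, 9): e=[45,-29,102] → .
    (5,5)@(11, 11): e=[1,99,18] → X
    (9,5)@(19, 11): e=[57,-21,82] → .
    (5,6)@(11, 13): e=[13,107,-2] → .
    (6,6)@(13, 13): e=[27,77,14] → X
    (9,6)@(19, 13): e=[69,-13,62] → .
    (6,7)@(13, 15): e=[39,85,-6] → .
    (7,7)@(15, 15): e=[53,55,10] → X
  covered (16 px):
    . . . . . . . . . . . .
    . . . . . . . . . . . .
    . . . . . . . . . . . .
    . . . . . . . X . . . .
    . . . . . . X X X . . .
    . . . . . X X X X . . .
    . . . . . . X X X . . .
    . . . . . . . X X . . .
    . . . . . . . . X X . .
    . . . . . . . . . X . .
    . . . . . . . . . . . .
    . . . . . . . . . . . .
T2:
  2·area = 104
  edge (20, 6)→(16, 18): d=(-4,12) right/bottom  bias=-1
  edge (16, 18)→(12, 4): d=(-4,-14) top-left  bias=+0
  edge (12, 4)→(20, 6): d=(8,2) right/bottom  bias=-1
    (10,1)@(21, 3): e=[0,130,-26] → .  [on edge]
    (6,2)@(13, 5): e=[88,10,6] → X
    (7,2)@(15, 5): e=[64,38,2] → X
    (8,2)@(17, 5): e=[40,66,-2] → .
    (6,3)@(13, 7): e=[80,2,22] → X
    (8,3)@(17, 7): e=[32,58,14] → X
    (9,3)@(19, 7): e=[8,86,10] → X
    (10,3)@(21, 7): e=[-16,114,6] → .
    (6,4)@(13, 9): e=[72,-6,38] → .
    (7,4)@(15, 9): e=[48,22,34] → X
    (9,4)@(19, 9): e=[0,78,26] → .  [on edge]
    (7,5)@(15, 11): e=[40,14,50] → X
    (8,7)@(17, 15): e=[0,26,78] → .  [on edge]
    (7,10)@(15, 21): e=[0,-26,130] → .  [on edge]
  covered (12 px):
    . . . . . . . . . . . .
    . . . . . . . . . . . .
    . . . . . . X X . . . .
    . . . . . . X X X X . .
    . . . . . . . X X . . .
    . . . . . . . X X . . .
    . . . . . . . X X . . .
    . . . . . . . . . . . .
    . . . . . . . . . . . .
    . . . . . . . . . . . .
    . . . . . . . . . . . .
    . . . . . . . . . . . .
T3:
  2·area = 48  (B↔C swapped to make it positive)
  edge (14, 2)→(22, 24): d=(8,22) right/bottom  bias=-1
  edge (22, 24)→(14, 8): d=(-8,-16) top-left  bias=+0
  edge (14, 8)→(14, 2): d=(0,-6) top-left  bias=+0
    (7,2)@(15, 5): e=[2,40,6] → X
    (8,2)@(17, 5): e=[-42,72,18] → .
    (7,3)@(15, 7): e=[18,24,6] → X
    (8,3)@(17, 7): e=[-26,56,18] → .
    (7,4)@(15, 9): e=[34,8,6] → X
    (8,4)@(17, 9): e=[-10,40,18] → .
    (7,5)@(15, 11): e=[50,-8,6] → .
    (8,5)@(17, 11): e=[6,24,18] → X
    (9,5)@(19, 11): e=[-38,56,30] → .
    (8,6)@(17, 13): e=[22,8,18] → X
    (9,6)@(19, 13): e=[-22,40,30] → .
    (8,7)@(17, 15): e=[38,-8,18] → .
  covered (6 px):
    . . . . . . . . . . . .
    . . . . . . . . . . . .
    . . . . . . . X . . . .
    . . . . . . . X . . . .
    . . . . . . . X . . . .
    . . . . . . . . X . . .
    . . . . . . . . X . . .
    . . . . . . . . . . . .
    . . . . . . . . . X . .
    . . . . . . . . . . . .
    . . . . . . . . . . . .
    . . . . . . . . . . . .

Result: [[6,2],[7,2],[6,3],[7,3],[8,3],[9,3],[7,4],[8,4],[7,5],[8,5],[7,6],[8,6]]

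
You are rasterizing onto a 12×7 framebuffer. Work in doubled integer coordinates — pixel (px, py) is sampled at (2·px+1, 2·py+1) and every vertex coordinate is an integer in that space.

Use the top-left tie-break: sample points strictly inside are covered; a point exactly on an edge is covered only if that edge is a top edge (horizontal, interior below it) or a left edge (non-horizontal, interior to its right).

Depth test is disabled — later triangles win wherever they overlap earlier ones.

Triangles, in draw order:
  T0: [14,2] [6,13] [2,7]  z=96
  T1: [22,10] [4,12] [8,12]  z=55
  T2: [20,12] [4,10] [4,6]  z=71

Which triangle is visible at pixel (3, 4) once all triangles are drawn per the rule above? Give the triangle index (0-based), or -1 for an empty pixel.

T0:
  2·area = 92
  edge (14, 2)→(6, 13): d=(-8,11) right/bottom  bias=-1
  edge (6, 13)→(2, 7): d=(-4,-6) top-left  bias=+0
  edge (2, 7)→(14, 2): d=(12,-5) top-left  bias=+0
    (6,1)@(13, 3): e=[3,82,7] → X
    (7,1)@(15, 3): e=[-19,94,17] → .
    (3,2)@(7, 5): e=[53,38,1] → X
    (4,2)@(9, 5): e=[31,50,11] → X
    (5,2)@(11, 5): e=[9,62,21] → X
    (6,2)@(13, 5): e=[-13,74,31] → .
    (1,3)@(3, 7): e=[81,6,5] → X
    (2,3)@(5, 7): e=[59,18,15] → X
    (5,3)@(11, 7): e=[-7,54,45] → .
    (1,4)@(3, 9): e=[65,-2,29] → .
    (2,4)@(5, 9): e=[43,10,39] → X
    (4,4)@(9, 9): e=[-1,34,59] → .
  covered (12 px):
    . . . . . . . . . . . .
    . . . . . . X . . . . .
    . . . X X X . . . . . .
    . X X X X . . . . . . .
    . . X X . . . . . . . .
    . . X X . . . . . . . .
    . . . . . . . . . . . .
T1:
  2·area = 8  (B↔C swapped to make it positive)
  edge (22, 10)→(8, 12): d=(-14,2) right/bottom  bias=-1
  edge (8, 12)→(4, 12): d=(-4,0) right/bottom  bias=-1
  edge (4, 12)→(22, 10): d=(18,-2) top-left  bias=+0
    (6,5)@(13, 11): e=[4,4,0] → X  [on edge]
    (7,5)@(15, 11): e=[0,4,4] → .  [on edge]
    (0,6)@(1, 13): e=[0,-4,12] → .  [on edge]
    (6,6)@(13, 13): e=[-24,-4,36] → .
  covered (1 px):
    . . . . . . . . . . . .
    . . . . . . . . . . . .
    . . . . . . . . . . . .
    . . . . . . . . . . . .
    . . . . . . . . . . . .
    . . . . . . X . . . . .
    . . . . . . . . . . . .
T2:
  2·area = 64
  edge (20, 12)→(4, 10): d=(-16,-2) top-left  bias=+0
  edge (4, 10)→(4, 6): d=(0,-4) top-left  bias=+0
  edge (4, 6)→(20, 12): d=(16,6) right/bottom  bias=-1
    (2,3)@(5, 7): e=[50,4,10] → X
    (3,3)@(7, 7): e=[54,12,-2] → .
    (2,4)@(5, 9): e=[18,4,42] → X
    (3,4)@(7, 9): e=[22,12,30] → X
    (4,4)@(9, 9): e=[26,20,18] → X
    (5,4)@(11, 9): e=[30,28,6] → X
    (6,4)@(13, 9): e=[34,36,-6] → .
    (2,5)@(5, 11): e=[-14,4,74] → .
    (3,5)@(7, 11): e=[-10,12,62] → .
    (4,5)@(9, 11): e=[-6,20,50] → .
    (5,5)@(11, 11): e=[-2,28,38] → .
    (6,5)@(13, 11): e=[2,36,26] → X
  covered (8 px):
    . . . . . . . . . . . .
    . . . . . . . . . . . .
    . . . . . . . . . . . .
    . . X . . . . . . . . .
    . . X X X X . . . . . .
    . . . . . . X X X . . .
    . . . . . . . . . . . .

Z-buffer (winner per pixel, '.' = empty):
  . . . . . . . . . . . .
  . . . . . . 0 . . . . .
  . . . 0 0 0 . . . . . .
  . 0 2 0 0 . . . . . . .
  . . 2 2 2 2 . . . . . .
  . . 0 0 . . 2 2 2 . . .
  . . . . . . . . . . . .

Result: 2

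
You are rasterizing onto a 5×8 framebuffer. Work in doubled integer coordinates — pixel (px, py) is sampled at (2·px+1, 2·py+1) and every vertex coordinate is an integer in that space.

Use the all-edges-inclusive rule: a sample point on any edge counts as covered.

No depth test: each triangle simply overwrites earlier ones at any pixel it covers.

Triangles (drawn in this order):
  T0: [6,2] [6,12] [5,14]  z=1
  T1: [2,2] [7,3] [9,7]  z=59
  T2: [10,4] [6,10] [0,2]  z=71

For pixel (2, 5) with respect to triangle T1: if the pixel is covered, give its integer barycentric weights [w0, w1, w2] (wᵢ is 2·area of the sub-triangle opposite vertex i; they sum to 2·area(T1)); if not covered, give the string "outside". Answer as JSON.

T0:
  2·area = 10
  edge (6, 2)→(6, 12): d=(0,10) inclusive
  edge (6, 12)→(5, 14): d=(-1,2) inclusive
  edge (5, 14)→(6, 2): d=(1,-12) inclusive
  covered (0 px):
    . . . . .
    . . . . .
    . . . . .
    . . . . .
    . . . . .
    . . . . .
    . . . . .
    . . . . .
T1:
  2·area = 18
  edge (2, 2)→(7, 3): d=(5,1) inclusive
  edge (7, 3)→(9, 7): d=(2,4) inclusive
  edge (9, 7)→(2, 2): d=(-7,-5) inclusive
    (2,1)@(5, 3): e=[2,8,8] → X
    (3,1)@(7, 3): e=[0,0,18] → X  [on edge]
    (4,1)@(9, 3): e=[-2,-8,28] → .
    (2,2)@(5, 5): e=[12,12,-6] → .
    (3,2)@(7, 5): e=[10,4,4] → X
    (4,2)@(9, 5): e=[8,-4,14] → .
    (3,3)@(7, 7): e=[20,8,-10] → .
    (4,3)@(9, 7): e=[18,0,0] → X  [on edge]
    (4,4)@(9, 9): e=[28,4,-14] → .
  covered (4 px):
    . . . . .
    . . X X .
    . . . X .
    . . . . X
    . . . . .
    . . . . .
    . . . . .
    . . . . .
T2:
  2·area = 68
  edge (10, 4)→(6, 10): d=(-4,6) inclusive
  edge (6, 10)→(0, 2): d=(-6,-8) inclusive
  edge (0, 2)→(10, 4): d=(10,2) inclusive
    (0,1)@(1, 3): e=[58,2,8] → X
    (1,1)@(3, 3): e=[46,18,4] → X
    (2,1)@(5, 3): e=[34,34,0] → X  [on edge]
    (3,1)@(7, 3): e=[22,50,-4] → .
    (0,2)@(1, 5): e=[50,-10,28] → .
    (1,2)@(3, 5): e=[38,6,24] → X
    (3,2)@(7, 5): e=[14,38,16] → X
    (4,2)@(9, 5): e=[2,54,12] → X
    (1,3)@(3, 7): e=[30,-6,44] → .
    (2,3)@(5, 7): e=[18,10,40] → X
    (4,3)@(9, 7): e=[-6,42,32] → .
    (2,4)@(5, 9): e=[10,-2,60] → .
  covered (9 px):
    . . . . .
    X X X . .
    . X X X X
    . . X X .
    . . . . .
    . . . . .
    . . . . .
    . . . . .

Answer: "outside"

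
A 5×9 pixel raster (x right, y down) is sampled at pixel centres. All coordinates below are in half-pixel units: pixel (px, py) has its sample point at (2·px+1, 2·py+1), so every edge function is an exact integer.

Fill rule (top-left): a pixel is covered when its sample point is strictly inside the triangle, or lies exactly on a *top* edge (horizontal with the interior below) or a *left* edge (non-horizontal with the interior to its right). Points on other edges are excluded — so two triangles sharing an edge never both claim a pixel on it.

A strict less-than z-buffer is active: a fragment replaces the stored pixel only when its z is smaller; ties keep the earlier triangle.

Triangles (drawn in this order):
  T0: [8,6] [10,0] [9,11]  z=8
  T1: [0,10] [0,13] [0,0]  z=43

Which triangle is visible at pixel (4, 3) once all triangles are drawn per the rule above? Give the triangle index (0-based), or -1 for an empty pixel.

T0:
  2·area = 16
  edge (8, 6)→(10, 0): d=(2,-6) top-left  bias=+0
  edge (10, 0)→(9, 11): d=(-1,11) right/bottom  bias=-1
  edge (9, 11)→(8, 6): d=(-1,-5) top-left  bias=+0
    (3,0)@(7, 1): e=[-16,32,0] → .  [on edge]
    (4,1)@(9, 3): e=[0,8,8] → X  [on edge]
    (4,2)@(9, 5): e=[4,6,6] → X
    (4,3)@(9, 7): e=[8,4,4] → X
    (3,4)@(7, 9): e=[0,24,-8] → .  [on edge]
    (4,4)@(9, 9): e=[12,2,2] → X
    (4,5)@(9, 11): e=[16,0,0] → .  [on edge]
    (2,7)@(5, 15): e=[0,40,-24] → .  [on edge]
  covered (4 px):
    . . . . .
    . . . . X
    . . . . X
    . . . . X
    . . . . X
    . . . . .
    . . . . .
    . . . . .
    . . . . .
T1:
  degenerate (2·area = 0) — covers nothing

Z-buffer (winner per pixel, '.' = empty):
  . . . . .
  . . . . 0
  . . . . 0
  . . . . 0
  . . . . 0
  . . . . .
  . . . . .
  . . . . .
  . . . . .

Final: 0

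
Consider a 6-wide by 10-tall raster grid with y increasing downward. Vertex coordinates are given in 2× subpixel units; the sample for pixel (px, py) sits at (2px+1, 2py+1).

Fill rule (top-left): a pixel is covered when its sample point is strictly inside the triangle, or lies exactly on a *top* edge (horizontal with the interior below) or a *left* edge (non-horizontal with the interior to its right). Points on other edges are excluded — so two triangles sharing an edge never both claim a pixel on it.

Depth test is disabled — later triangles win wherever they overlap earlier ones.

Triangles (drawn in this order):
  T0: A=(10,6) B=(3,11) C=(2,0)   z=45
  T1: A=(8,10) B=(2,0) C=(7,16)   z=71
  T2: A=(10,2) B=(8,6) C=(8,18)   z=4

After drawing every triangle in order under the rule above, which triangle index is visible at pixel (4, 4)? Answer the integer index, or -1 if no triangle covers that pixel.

T0:
  2·area = 82
  edge (10, 6)→(3, 11): d=(-7,5) right/bottom  bias=-1
  edge (3, 11)→(2, 0): d=(-1,-11) top-left  bias=+0
  edge (2, 0)→(10, 6): d=(8,6) right/bottom  bias=-1
    (1,0)@(3, 1): e=[70,10,2] → #
    (2,0)@(5, 1): e=[60,32,-10] → ·
    (1,1)@(3, 3): e=[56,8,18] → #
    (2,1)@(5, 3): e=[46,30,6] → #
    (3,1)@(7, 3): e=[36,52,-6] → ·
    (1,2)@(3, 5): e=[42,6,34] → #
    (3,2)@(7, 5): e=[22,50,10] → #
    (4,2)@(9, 5): e=[12,72,-2] → ·
    (1,3)@(3, 7): e=[28,4,50] → #
    (4,3)@(9, 7): e=[-2,70,14] → ·
    (1,4)@(3, 9): e=[14,2,66] → #
    (3,4)@(7, 9): e=[-6,46,42] → ·
    (1,5)@(3, 11): e=[0,0,82] → ·  [on edge]
  covered (11 px):
    · # · · · ·
    · # # · · ·
    · # # # · ·
    · # # # · ·
    · # # · · ·
    · · · · · ·
    · · · · · ·
    · · · · · ·
    · · · · · ·
    · · · · · ·
T1:
  2·area = 46  (B↔C swapped to make it positive)
  edge (8, 10)→(7, 16): d=(-1,6) right/bottom  bias=-1
  edge (7, 16)→(2, 0): d=(-5,-16) top-left  bias=+0
  edge (2, 0)→(8, 10): d=(6,10) right/bottom  bias=-1
    (1,1)@(3, 3): e=[37,1,8] → #
    (2,1)@(5, 3): e=[25,33,-12] → ·
    (1,2)@(3, 5): e=[35,-9,20] → ·
    (2,2)@(5, 5): e=[23,23,0] → ·  [on edge]
    (2,3)@(5, 7): e=[21,13,12] → #
    (3,3)@(7, 7): e=[9,45,-8] → ·
    (2,4)@(5, 9): e=[19,3,24] → #
    (3,4)@(7, 9): e=[7,35,4] → #
    (4,4)@(9, 9): e=[-5,67,-16] → ·
    (2,5)@(5, 11): e=[17,-7,36] → ·
    (3,5)@(7, 11): e=[5,25,16] → #
    (4,5)@(9, 11): e=[-7,57,-4] → ·
    (5,7)@(11, 15): e=[-23,69,0] → ·  [on edge]
  covered (7 px):
    · · · · · ·
    · # · · · ·
    · · · · · ·
    · · # · · ·
    · · # # · ·
    · · · # · ·
    · · · # · ·
    · · · # · ·
    · · · · · ·
    · · · · · ·
T2:
  2·area = 24  (B↔C swapped to make it positive)
  edge (10, 2)→(8, 18): d=(-2,16) right/bottom  bias=-1
  edge (8, 18)→(8, 6): d=(0,-12) top-left  bias=+0
  edge (8, 6)→(10, 2): d=(2,-4) top-left  bias=+0
    (4,2)@(9, 5): e=[10,12,2] → #
    (5,2)@(11, 5): e=[-22,36,10] → ·
    (4,3)@(9, 7): e=[6,12,6] → #
    (5,3)@(11, 7): e=[-26,36,14] → ·
    (4,4)@(9, 9): e=[2,12,10] → #
    (5,4)@(11, 9): e=[-30,36,18] → ·
    (4,5)@(9, 11): e=[-2,12,14] → ·
  covered (3 px):
    · · · · · ·
    · · · · · ·
    · · · · # ·
    · · · · # ·
    · · · · # ·
    · · · · · ·
    · · · · · ·
    · · · · · ·
    · · · · · ·
    · · · · · ·

Z-buffer (winner per pixel, '.' = empty):
  . 0 . . . .
  . 1 0 . . .
  . 0 0 0 2 .
  . 0 1 0 2 .
  . 0 1 1 2 .
  . . . 1 . .
  . . . 1 . .
  . . . 1 . .
  . . . . . .
  . . . . . .

Answer: 2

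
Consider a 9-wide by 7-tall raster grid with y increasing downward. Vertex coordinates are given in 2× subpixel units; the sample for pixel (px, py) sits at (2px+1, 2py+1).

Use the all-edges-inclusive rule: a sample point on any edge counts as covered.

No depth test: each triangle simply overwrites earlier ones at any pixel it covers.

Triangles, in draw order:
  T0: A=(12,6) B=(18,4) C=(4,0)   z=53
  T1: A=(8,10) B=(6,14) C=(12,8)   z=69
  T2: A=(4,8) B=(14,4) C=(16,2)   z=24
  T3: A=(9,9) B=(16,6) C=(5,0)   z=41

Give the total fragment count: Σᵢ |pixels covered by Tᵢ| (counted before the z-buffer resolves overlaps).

T0:
  2·area = 52  (B↔C swapped to make it positive)
  edge (12, 6)→(4, 0): d=(-8,-6) inclusive
  edge (4, 0)→(18, 4): d=(14,4) inclusive
  edge (18, 4)→(12, 6): d=(-6,2) inclusive
    (3,0)@(7, 1): e=[10,2,40] → █
    (4,0)@(9, 1): e=[22,-6,36] → ·
    (3,1)@(7, 3): e=[-6,30,28] → ·
    (4,1)@(9, 3): e=[6,22,24] → █
    (5,1)@(11, 3): e=[18,14,20] → █
    (6,1)@(13, 3): e=[30,6,16] → █
    (7,1)@(15, 3): e=[42,-2,12] → ·
    (4,2)@(9, 5): e=[-10,50,12] → ·
    (5,2)@(11, 5): e=[2,42,8] → █
    (7,2)@(15, 5): e=[26,26,0] → █  [on edge]
    (8,2)@(17, 5): e=[38,18,-4] → ·
    (4,3)@(9, 7): e=[-26,78,0] → ·  [on edge]
    (1,4)@(3, 9): e=[-78,130,0] → ·  [on edge]
  covered (7 px):
    · · · █ · · · · ·
    · · · · █ █ █ · ·
    · · · · · █ █ █ ·
    · · · · · · · · ·
    · · · · · · · · ·
    · · · · · · · · ·
    · · · · · · · · ·
T1:
  2·area = 12  (B↔C swapped to make it positive)
  edge (8, 10)→(12, 8): d=(4,-2) inclusive
  edge (12, 8)→(6, 14): d=(-6,6) inclusive
  edge (6, 14)→(8, 10): d=(2,-4) inclusive
    (8,1)@(17, 3): e=[-10,0,22] → ·  [on edge]
    (7,2)@(15, 5): e=[-6,0,18] → ·  [on edge]
    (6,3)@(13, 7): e=[-2,0,14] → ·  [on edge]
    (5,4)@(11, 9): e=[2,0,10] → █  [on edge]
    (6,4)@(13, 9): e=[6,-12,18] → ·
    (4,5)@(9, 11): e=[6,0,6] → █  [on edge]
    (5,5)@(11, 11): e=[10,-12,14] → ·
    (3,6)@(7, 13): e=[10,0,2] → █  [on edge]
    (4,6)@(9, 13): e=[14,-12,10] → ·
  covered (3 px):
    · · · · · · · · ·
    · · · · · · · · ·
    · · · · · · · · ·
    · · · · · · · · ·
    · · · · · █ · · ·
    · · · · █ · · · ·
    · · · █ · · · · ·
T2:
  2·area = 12  (B↔C swapped to make it positive)
  edge (4, 8)→(16, 2): d=(12,-6) inclusive
  edge (16, 2)→(14, 4): d=(-2,2) inclusive
  edge (14, 4)→(4, 8): d=(-10,4) inclusive
    (8,0)@(17, 1): e=[-6,0,18] → ·  [on edge]
    (7,1)@(15, 3): e=[6,0,6] → █  [on edge]
    (8,1)@(17, 3): e=[18,-4,-2] → ·
    (5,2)@(11, 5): e=[6,4,2] → █
    (6,2)@(13, 5): e=[18,0,-6] → ·  [on edge]
    (7,2)@(15, 5): e=[30,-4,-14] → ·
    (5,3)@(11, 7): e=[30,0,-18] → ·  [on edge]
    (4,4)@(9, 9): e=[42,0,-30] → ·  [on edge]
    (3,5)@(7, 11): e=[54,0,-42] → ·  [on edge]
    (2,6)@(5, 13): e=[66,0,-54] → ·  [on edge]
  covered (2 px):
    · · · · · · · · ·
    · · · · · · · █ ·
    · · · · · █ · · ·
    · · · · · · · · ·
    · · · · · · · · ·
    · · · · · · · · ·
    · · · · · · · · ·
T3:
  2·area = 75  (B↔C swapped to make it positive)
  edge (9, 9)→(5, 0): d=(-4,-9) inclusive
  edge (5, 0)→(16, 6): d=(11,6) inclusive
  edge (16, 6)→(9, 9): d=(-7,3) inclusive
    (3,1)@(7, 3): e=[6,21,48] → █
    (4,1)@(9, 3): e=[24,9,42] → █
    (5,1)@(11, 3): e=[42,-3,36] → ·
    (3,2)@(7, 5): e=[-2,43,34] → ·
    (4,2)@(9, 5): e=[16,31,28] → █
    (5,2)@(11, 5): e=[34,19,22] → █
    (6,2)@(13, 5): e=[52,7,16] → █
    (7,2)@(15, 5): e=[70,-5,10] → ·
    (4,3)@(9, 7): e=[8,53,14] → █
    (7,3)@(15, 7): e=[62,17,-4] → ·
    (4,4)@(9, 9): e=[0,75,0] → █  [on edge]
    (5,4)@(11, 9): e=[18,63,-6] → ·
  covered (9 px):
    · · · · · · · · ·
    · · · █ █ · · · ·
    · · · · █ █ █ · ·
    · · · · █ █ █ · ·
    · · · · █ · · · ·
    · · · · · · · · ·
    · · · · · · · · ·

Answer: 21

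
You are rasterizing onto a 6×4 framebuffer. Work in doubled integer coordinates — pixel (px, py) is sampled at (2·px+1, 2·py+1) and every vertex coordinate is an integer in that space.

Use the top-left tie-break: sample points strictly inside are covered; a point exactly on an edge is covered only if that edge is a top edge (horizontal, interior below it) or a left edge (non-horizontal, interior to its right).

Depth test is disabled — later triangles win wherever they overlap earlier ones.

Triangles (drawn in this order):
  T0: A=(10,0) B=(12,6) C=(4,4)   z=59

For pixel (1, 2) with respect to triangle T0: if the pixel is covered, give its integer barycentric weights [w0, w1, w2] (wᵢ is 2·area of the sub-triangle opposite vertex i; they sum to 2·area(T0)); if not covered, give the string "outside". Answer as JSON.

T0:
  2·area = 44
  edge (10, 0)→(12, 6): d=(2,6) right/bottom  bias=-1
  edge (12, 6)→(4, 4): d=(-8,-2) top-left  bias=+0
  edge (4, 4)→(10, 0): d=(6,-4) top-left  bias=+0
    (4,0)@(9, 1): e=[8,34,2] → █
    (5,0)@(11, 1): e=[-4,38,10] → ·
    (3,1)@(7, 3): e=[24,14,6] → █
    (5,1)@(11, 3): e=[0,22,22] → ·  [on edge]
    (3,2)@(7, 5): e=[28,-2,18] → ·
    (4,2)@(9, 5): e=[16,2,26] → █
    (5,2)@(11, 5): e=[4,6,34] → █
    (4,3)@(9, 7): e=[20,-14,38] → ·
    (5,3)@(11, 7): e=[8,-10,46] → ·
  covered (5 px):
    · · · · █ ·
    · · · █ █ ·
    · · · · █ █
    · · · · · ·

Result: "outside"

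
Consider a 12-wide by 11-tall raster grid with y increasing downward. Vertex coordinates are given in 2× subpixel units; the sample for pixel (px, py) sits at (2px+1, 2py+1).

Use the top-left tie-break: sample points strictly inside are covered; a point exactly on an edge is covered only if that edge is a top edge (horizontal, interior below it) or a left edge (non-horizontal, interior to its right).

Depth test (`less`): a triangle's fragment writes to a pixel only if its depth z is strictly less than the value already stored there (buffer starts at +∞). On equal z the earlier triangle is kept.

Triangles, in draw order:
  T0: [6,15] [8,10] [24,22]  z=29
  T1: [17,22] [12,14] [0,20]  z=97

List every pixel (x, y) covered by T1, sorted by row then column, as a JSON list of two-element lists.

T0:
  2·area = 104
  edge (6, 15)→(8, 10): d=(2,-5) top-left  bias=+0
  edge (8, 10)→(24, 22): d=(16,12) right/bottom  bias=-1
  edge (24, 22)→(6, 15): d=(-18,-7) top-left  bias=+0
    (4,5)@(9, 11): e=[7,4,93] → █
    (5,5)@(11, 11): e=[17,-20,107] → ·
    (3,6)@(7, 13): e=[1,60,43] → █
    (5,6)@(11, 13): e=[21,12,71] → █
    (6,6)@(13, 13): e=[31,-12,85] → ·
    (3,7)@(7, 15): e=[5,92,7] → █
    (6,7)@(13, 15): e=[35,20,49] → █
    (7,7)@(15, 15): e=[45,-4,63] → ·
    (3,8)@(7, 17): e=[9,124,-29] → ·
    (4,8)@(9, 17): e=[19,100,-15] → ·
    (5,8)@(11, 17): e=[29,76,-1] → ·
    (6,8)@(13, 17): e=[39,52,13] → █
  covered (13 px):
    · · · · · · · · · · · ·
    · · · · · · · · · · · ·
    · · · · · · · · · · · ·
    · · · · · · · · · · · ·
    · · · · · · · · · · · ·
    · · · · █ · · · · · · ·
    · · · █ █ █ · · · · · ·
    · · · █ █ █ █ · · · · ·
    · · · · · · █ █ █ · · ·
    · · · · · · · · █ █ · ·
    · · · · · · · · · · · ·
T1:
  2·area = 126  (B↔C swapped to make it positive)
  edge (17, 22)→(0, 20): d=(-17,-2) top-left  bias=+0
  edge (0, 20)→(12, 14): d=(12,-6) top-left  bias=+0
  edge (12, 14)→(17, 22): d=(5,8) right/bottom  bias=-1
    (5,7)@(11, 15): e=[107,6,13] → █
    (6,7)@(13, 15): e=[111,18,-3] → ·
    (3,8)@(7, 17): e=[65,6,55] → █
    (4,8)@(9, 17): e=[69,18,39] → █
    (6,8)@(13, 17): e=[77,42,7] → █
    (7,8)@(15, 17): e=[81,54,-9] → ·
    (1,9)@(3, 19): e=[23,6,97] → █
    (2,9)@(5, 19): e=[27,18,81] → █
    (7,9)@(15, 19): e=[47,78,1] → █
    (8,9)@(17, 19): e=[51,90,-15] → ·
    (1,10)@(3, 21): e=[-11,30,107] → ·
    (2,10)@(5, 21): e=[-7,42,91] → ·
  covered (16 px):
    · · · · · · · · · · · ·
    · · · · · · · · · · · ·
    · · · · · · · · · · · ·
    · · · · · · · · · · · ·
    · · · · · · · · · · · ·
    · · · · · · · · · · · ·
    · · · · · · · · · · · ·
    · · · · · █ · · · · · ·
    · · · █ █ █ █ · · · · ·
    · █ █ █ █ █ █ █ · · · ·
    · · · · █ █ █ █ · · · ·

Final: [[5,7],[3,8],[4,8],[5,8],[6,8],[1,9],[2,9],[3,9],[4,9],[5,9],[6,9],[7,9],[4,10],[5,10],[6,10],[7,10]]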